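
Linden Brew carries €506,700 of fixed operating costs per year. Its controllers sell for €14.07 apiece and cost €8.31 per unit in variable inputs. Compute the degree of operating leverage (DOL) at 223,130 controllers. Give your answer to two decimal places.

1.65

At 223,130 units, contribution = 223,130 × €5.76 = €1,285,228.80.
EBIT = €1,285,228.80 − €506,700 = €778,528.80.
DOL = contribution ÷ EBIT = €1,285,228.80 ÷ €778,528.80 = 1.6508.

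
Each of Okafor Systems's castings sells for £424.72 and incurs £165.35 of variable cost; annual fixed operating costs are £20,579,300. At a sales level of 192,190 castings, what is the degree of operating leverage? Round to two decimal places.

1.70

At 192,190 units, contribution = 192,190 × £259.37 = £49,848,320.30.
EBIT = £49,848,320.30 − £20,579,300 = £29,269,020.30.
DOL = contribution ÷ EBIT = £49,848,320.30 ÷ £29,269,020.30 = 1.7031.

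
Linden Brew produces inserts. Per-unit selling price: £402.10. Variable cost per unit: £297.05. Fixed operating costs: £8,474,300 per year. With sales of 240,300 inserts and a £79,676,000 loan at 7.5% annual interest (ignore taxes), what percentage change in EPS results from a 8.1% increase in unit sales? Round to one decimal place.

At 240,300 units, contribution = 240,300 × £105.05 = £25,243,515.00.
Subtracting fixed costs: EBIT = £25,243,515.00 − £8,474,300 = £16,769,215.00.
After interest of £5,975,700.00, pre-tax earnings = £10,793,515.00.
DCL = total CM / (EBIT − I) = £25,243,515.00 / £10,793,515.00 = 2.3388.
%ΔEPS = DCL × %ΔSales = 2.3388 × +8.1% = +18.9%.

+18.9%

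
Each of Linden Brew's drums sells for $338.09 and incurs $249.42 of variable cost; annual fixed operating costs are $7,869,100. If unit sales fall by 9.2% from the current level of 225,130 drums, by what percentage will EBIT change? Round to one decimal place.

-15.2%

At 225,130 units, contribution = 225,130 × $88.67 = $19,962,277.10.
Subtracting fixed costs: EBIT = $19,962,277.10 − $7,869,100 = $12,093,177.10.
So DOL = total CM / EBIT = $19,962,277.10 / $12,093,177.10 = 1.6507.
Operating income changes by 1.6507 × -9.2% = -15.2%.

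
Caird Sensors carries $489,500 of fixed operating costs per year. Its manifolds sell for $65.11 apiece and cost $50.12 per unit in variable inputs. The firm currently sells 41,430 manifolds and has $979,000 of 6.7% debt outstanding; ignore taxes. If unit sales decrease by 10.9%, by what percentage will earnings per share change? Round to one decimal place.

-102.7%

At 41,430 units, contribution = 41,430 × $14.99 = $621,035.70.
EBIT = $621,035.70 − $489,500 = $131,535.70.
After interest of $65,593.00, pre-tax earnings = $65,942.70.
DCL = total CM / (EBIT − I) = $621,035.70 / $65,942.70 = 9.4178.
EPS therefore changes by 9.4178 × (-10.9%) = -102.7%.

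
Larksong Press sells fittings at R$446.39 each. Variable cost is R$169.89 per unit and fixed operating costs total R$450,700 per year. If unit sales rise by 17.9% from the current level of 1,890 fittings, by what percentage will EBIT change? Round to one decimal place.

Contribution at this volume is 1,890 × R$276.50 = R$522,585.00.
Subtracting fixed costs: EBIT = R$522,585.00 − R$450,700 = R$71,885.00.
Degree of operating leverage = R$522,585.00 / R$71,885.00 = 7.2697.
%ΔEBIT = DOL × %ΔSales = 7.2697 × +17.9% = +130.1%.

+130.1%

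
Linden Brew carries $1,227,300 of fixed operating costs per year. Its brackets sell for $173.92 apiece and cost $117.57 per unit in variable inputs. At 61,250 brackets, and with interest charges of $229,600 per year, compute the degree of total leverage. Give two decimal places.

1.73

Total contribution margin = 61,250 × $56.35 = $3,451,437.50.
Subtracting fixed costs: EBIT = $3,451,437.50 − $1,227,300 = $2,224,137.50. Interest = $229,600.00, so EBIT − I = $1,994,537.50.
Degree of total leverage = total CM / (EBIT − interest) = $3,451,437.50 / $1,994,537.50 = 1.7304.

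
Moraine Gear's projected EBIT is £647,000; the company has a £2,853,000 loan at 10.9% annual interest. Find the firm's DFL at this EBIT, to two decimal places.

Interest = £310,977.00.
DFL = EBIT ÷ (EBIT − I) = £647,000 ÷ (£647,000 − £310,977.00) = £647,000 ÷ £336,023.00 = 1.9255.

1.93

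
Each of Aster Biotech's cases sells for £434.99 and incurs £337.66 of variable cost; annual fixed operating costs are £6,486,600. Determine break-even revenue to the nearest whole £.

CM per unit = £434.99 − £337.66 = £97.33; CM ratio = £97.33 / £434.99 = 0.2238.
Break-even revenue = fixed costs × price ÷ CM = £6,486,600 × £434.99 ÷ £97.33 = £28,990,097.

£28,990,097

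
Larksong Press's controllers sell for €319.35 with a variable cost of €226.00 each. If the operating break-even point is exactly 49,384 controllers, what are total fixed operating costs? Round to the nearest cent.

€4,609,996.40

Unit CM = price − variable cost = €319.35 − €226.00 = €93.35.
Fixed costs = break-even units × CM = 49,384 × €93.35 = €4,609,996.40.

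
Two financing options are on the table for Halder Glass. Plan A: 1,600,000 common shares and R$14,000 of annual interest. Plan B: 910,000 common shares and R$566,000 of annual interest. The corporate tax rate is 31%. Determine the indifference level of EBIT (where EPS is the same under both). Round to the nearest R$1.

R$1,294,000

Set EPS_A = EPS_B: (EBIT − R$14,000)(1 − 0.31) ÷ 1,600,000 = (EBIT − R$566,000)(1 − 0.31) ÷ 910,000.
Cancelling (1 − t) and cross-multiplying: 910,000·(EBIT − 14,000) = 1,600,000·(EBIT − 566,000).
Solving, EBIT = (566,000·1,600,000 − 14,000·910,000) / (1,600,000 − 910,000) = 892,860,000,000 / 690,000 = 1,294,000.00.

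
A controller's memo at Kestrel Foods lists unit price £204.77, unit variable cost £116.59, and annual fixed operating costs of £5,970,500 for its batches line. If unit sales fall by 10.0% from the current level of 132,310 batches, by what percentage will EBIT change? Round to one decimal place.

-20.5%

Total contribution margin = 132,310 × £88.18 = £11,667,095.80.
EBIT = £11,667,095.80 − £5,970,500 = £5,696,595.80.
DOL = contribution ÷ EBIT = £11,667,095.80 ÷ £5,696,595.80 = 2.0481.
%ΔEBIT = DOL × %ΔSales = 2.0481 × -10.0% = -20.5%.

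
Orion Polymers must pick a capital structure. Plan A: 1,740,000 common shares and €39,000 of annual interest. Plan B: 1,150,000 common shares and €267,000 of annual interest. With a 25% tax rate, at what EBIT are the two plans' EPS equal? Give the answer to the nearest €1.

€711,407

Set EPS_A = EPS_B: (EBIT − €39,000)(1 − 0.25) ÷ 1,740,000 = (EBIT − €267,000)(1 − 0.25) ÷ 1,150,000.
Cancelling (1 − t) and cross-multiplying: 1,150,000·(EBIT − 39,000) = 1,740,000·(EBIT − 267,000).
EBIT × (1,740,000 − 1,150,000) = 267,000 × 1,740,000 − 39,000 × 1,150,000 = 419,730,000,000, so EBIT = 419,730,000,000 ÷ 590,000 = 711,406.78.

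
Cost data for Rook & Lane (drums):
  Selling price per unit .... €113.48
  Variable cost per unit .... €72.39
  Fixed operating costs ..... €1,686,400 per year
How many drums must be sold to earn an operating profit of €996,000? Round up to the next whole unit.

Unit CM = price − variable cost = €113.48 − €72.39 = €41.09.
Need Q such that Q × €41.09 − €1,686,400 = €996,000, i.e. Q = €2,682,400 / €41.09 = 65,281.09 → 65,282.

65,282 drums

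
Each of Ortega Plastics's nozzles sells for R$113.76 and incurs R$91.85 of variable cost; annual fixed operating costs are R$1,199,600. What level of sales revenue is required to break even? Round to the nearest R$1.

Contribution margin per unit = R$113.76 − R$91.85 = R$21.91, a CM ratio of R$21.91 ÷ R$113.76 = 0.1926.
Break-even sales = FC ÷ CM ratio = R$1,199,600 × R$113.76 / R$21.91 = R$6,228,503.

R$6,228,503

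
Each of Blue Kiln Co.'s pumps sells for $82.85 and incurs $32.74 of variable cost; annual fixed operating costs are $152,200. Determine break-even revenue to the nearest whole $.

Contribution margin per unit = $82.85 − $32.74 = $50.11, a CM ratio of $50.11 ÷ $82.85 = 0.6048.
Break-even sales = FC ÷ CM ratio = $152,200 × $82.85 / $50.11 = $251,642.

$251,642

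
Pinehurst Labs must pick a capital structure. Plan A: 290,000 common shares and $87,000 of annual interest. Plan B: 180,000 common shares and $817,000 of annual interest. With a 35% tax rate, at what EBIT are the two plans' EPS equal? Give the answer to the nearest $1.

$2,011,545

At indifference, (EBIT − 87,000)(1 − t)/290,000 = (EBIT − 817,000)(1 − t)/180,000.
Cancelling (1 − t) and cross-multiplying: 180,000·(EBIT − 87,000) = 290,000·(EBIT − 817,000).
Solving, EBIT = (817,000·290,000 − 87,000·180,000) / (290,000 − 180,000) = 221,270,000,000 / 110,000 = 2,011,545.45.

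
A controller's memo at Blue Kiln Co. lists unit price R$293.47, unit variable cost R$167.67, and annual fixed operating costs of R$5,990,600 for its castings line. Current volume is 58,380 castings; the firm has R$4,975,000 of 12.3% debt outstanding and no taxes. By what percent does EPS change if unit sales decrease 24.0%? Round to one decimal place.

-237.7%

Total contribution margin = 58,380 × R$125.80 = R$7,344,204.00.
Subtracting fixed costs: EBIT = R$7,344,204.00 − R$5,990,600 = R$1,353,604.00.
After interest of R$611,925.00, pre-tax earnings = R$741,679.00.
DCL = total CM / (EBIT − I) = R$7,344,204.00 / R$741,679.00 = 9.9021.
EPS therefore changes by 9.9021 × (-24.0%) = -237.7%.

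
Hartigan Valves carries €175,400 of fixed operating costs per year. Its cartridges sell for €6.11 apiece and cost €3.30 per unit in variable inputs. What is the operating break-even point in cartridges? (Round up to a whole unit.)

62,420 cartridges

Contribution margin per unit = €6.11 − €3.30 = €2.81.
Units to break even: €175,400 ÷ €2.81 = 62,419.93, rounded up to 62,420.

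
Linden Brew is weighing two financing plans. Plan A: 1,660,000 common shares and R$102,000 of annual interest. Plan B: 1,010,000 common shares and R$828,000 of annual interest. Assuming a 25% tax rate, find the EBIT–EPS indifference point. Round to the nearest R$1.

R$1,956,092

Set EPS_A = EPS_B: (EBIT − R$102,000)(1 − 0.25) ÷ 1,660,000 = (EBIT − R$828,000)(1 − 0.25) ÷ 1,010,000.
Cancelling (1 − t) and cross-multiplying: 1,010,000·(EBIT − 102,000) = 1,660,000·(EBIT − 828,000).
Solving, EBIT = (828,000·1,660,000 − 102,000·1,010,000) / (1,660,000 − 1,010,000) = 1,271,460,000,000 / 650,000 = 1,956,092.31.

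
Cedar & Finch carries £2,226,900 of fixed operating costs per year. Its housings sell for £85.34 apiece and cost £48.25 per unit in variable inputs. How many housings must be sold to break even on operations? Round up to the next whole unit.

Contribution margin per unit = £85.34 − £48.25 = £37.09.
Units to break even: £2,226,900 ÷ £37.09 = 60,040.44, rounded up to 60,041.

60,041 housings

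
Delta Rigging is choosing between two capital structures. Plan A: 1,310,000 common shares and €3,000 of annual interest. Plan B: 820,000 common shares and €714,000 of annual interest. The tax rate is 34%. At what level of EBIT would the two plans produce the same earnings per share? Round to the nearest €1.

Set EPS_A = EPS_B: (EBIT − €3,000)(1 − 0.34) ÷ 1,310,000 = (EBIT − €714,000)(1 − 0.34) ÷ 820,000.
The (1 − t) factor cancels: (EBIT − 3,000) × 820,000 = (EBIT − 714,000) × 1,310,000.
Solving, EBIT = (714,000·1,310,000 − 3,000·820,000) / (1,310,000 − 820,000) = 932,880,000,000 / 490,000 = 1,903,836.73.

€1,903,837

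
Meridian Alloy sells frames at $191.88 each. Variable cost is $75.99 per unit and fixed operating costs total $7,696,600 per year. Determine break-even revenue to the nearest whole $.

Contribution margin per unit = $191.88 − $75.99 = $115.89, a CM ratio of $115.89 ÷ $191.88 = 0.6040.
Break-even sales = FC ÷ CM ratio = $7,696,600 × $191.88 / $115.89 = $12,743,322.

$12,743,322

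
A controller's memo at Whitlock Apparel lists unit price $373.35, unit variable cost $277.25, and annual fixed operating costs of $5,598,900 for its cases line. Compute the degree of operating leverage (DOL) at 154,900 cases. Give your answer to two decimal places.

1.60

Contribution at this volume is 154,900 × $96.10 = $14,885,890.00.
Operating income = contribution − fixed costs = $14,885,890.00 − $5,598,900 = $9,286,990.00.
DOL = contribution ÷ EBIT = $14,885,890.00 ÷ $9,286,990.00 = 1.6029.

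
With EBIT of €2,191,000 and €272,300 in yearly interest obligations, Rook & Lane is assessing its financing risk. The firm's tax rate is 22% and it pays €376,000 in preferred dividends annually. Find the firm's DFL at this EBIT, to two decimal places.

1.53

Annual interest charges come to €272,300.00.
Preferred dividends grossed up pre-tax: €376,000 / (1 − 0.22) = €482,051.28.
DFL = EBIT ÷ [EBIT − I − D_p/(1−t)] = €2,191,000 ÷ [€2,191,000 − €272,300.00 − €482,051.28] = €2,191,000 ÷ €1,436,648.72 = 1.5251.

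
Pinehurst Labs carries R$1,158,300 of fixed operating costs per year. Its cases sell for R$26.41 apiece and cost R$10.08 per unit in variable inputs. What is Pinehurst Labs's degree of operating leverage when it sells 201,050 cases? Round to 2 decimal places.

Contribution at this volume is 201,050 × R$16.33 = R$3,283,146.50.
Operating income = contribution − fixed costs = R$3,283,146.50 − R$1,158,300 = R$2,124,846.50.
DOL = contribution ÷ EBIT = R$3,283,146.50 ÷ R$2,124,846.50 = 1.5451.

1.55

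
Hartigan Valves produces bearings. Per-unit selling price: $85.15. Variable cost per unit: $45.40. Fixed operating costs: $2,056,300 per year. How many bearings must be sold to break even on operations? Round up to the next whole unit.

Contribution margin per unit = $85.15 − $45.40 = $39.75.
Units to break even: $2,056,300 ÷ $39.75 = 51,730.82, rounded up to 51,731.

51,731 bearings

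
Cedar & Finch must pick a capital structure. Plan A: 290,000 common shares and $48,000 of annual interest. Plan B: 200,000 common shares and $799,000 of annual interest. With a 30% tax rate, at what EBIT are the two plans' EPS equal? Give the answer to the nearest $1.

Set EPS_A = EPS_B: (EBIT − $48,000)(1 − 0.30) ÷ 290,000 = (EBIT − $799,000)(1 − 0.30) ÷ 200,000.
Cancelling (1 − t) and cross-multiplying: 200,000·(EBIT − 48,000) = 290,000·(EBIT − 799,000).
EBIT × (290,000 − 200,000) = 799,000 × 290,000 − 48,000 × 200,000 = 222,110,000,000, so EBIT = 222,110,000,000 ÷ 90,000 = 2,467,888.89.

$2,467,889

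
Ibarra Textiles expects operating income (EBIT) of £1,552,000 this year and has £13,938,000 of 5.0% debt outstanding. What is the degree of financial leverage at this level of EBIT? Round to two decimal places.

1.81

Interest = £696,900.00.
DFL = EBIT ÷ (EBIT − I) = £1,552,000 ÷ (£1,552,000 − £696,900.00) = £1,552,000 ÷ £855,100.00 = 1.8150.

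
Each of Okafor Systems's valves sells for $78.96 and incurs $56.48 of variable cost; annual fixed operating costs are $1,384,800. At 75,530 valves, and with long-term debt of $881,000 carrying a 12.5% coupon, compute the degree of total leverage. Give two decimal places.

Contribution at this volume is 75,530 × $22.48 = $1,697,914.40.
Subtracting fixed costs: EBIT = $1,697,914.40 − $1,384,800 = $313,114.40. Interest = $110,125.00, so EBIT − I = $202,989.40.
Degree of total leverage = total CM / (EBIT − interest) = $1,697,914.40 / $202,989.40 = 8.3645.

8.36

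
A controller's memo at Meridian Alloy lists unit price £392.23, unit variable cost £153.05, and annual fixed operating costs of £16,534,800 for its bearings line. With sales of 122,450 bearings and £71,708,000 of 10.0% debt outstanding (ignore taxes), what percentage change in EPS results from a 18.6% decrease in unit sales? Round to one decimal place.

-97.6%

At 122,450 units, contribution = 122,450 × £239.18 = £29,287,591.00.
Operating income = contribution − fixed costs = £29,287,591.00 − £16,534,800 = £12,752,791.00.
Interest = £7,170,800.00, so EBIT − I = £5,581,991.00.
DCL = total CM / (EBIT − I) = £29,287,591.00 / £5,581,991.00 = 5.2468.
%ΔEPS = DCL × %ΔSales = 5.2468 × -18.6% = -97.6%.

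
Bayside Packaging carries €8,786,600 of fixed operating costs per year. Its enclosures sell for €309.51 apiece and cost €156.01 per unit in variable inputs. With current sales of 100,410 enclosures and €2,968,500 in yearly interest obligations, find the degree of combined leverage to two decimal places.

At 100,410 units, contribution = 100,410 × €153.50 = €15,412,935.00.
EBIT = €15,412,935.00 − €8,786,600 = €6,626,335.00. Interest = €2,968,500.00.
DOL = €15,412,935.00 ÷ €6,626,335.00 = 2.3260; DFL = €6,626,335.00 ÷ €3,657,835.00 = 1.8115.
Combined leverage = 2.3260 × 1.8115 = 4.2135.

4.21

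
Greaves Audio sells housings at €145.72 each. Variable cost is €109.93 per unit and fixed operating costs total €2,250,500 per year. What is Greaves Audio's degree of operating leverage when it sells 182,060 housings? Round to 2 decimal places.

Total contribution margin = 182,060 × €35.79 = €6,515,927.40.
Operating income = contribution − fixed costs = €6,515,927.40 − €2,250,500 = €4,265,427.40.
Degree of operating leverage = €6,515,927.40 / €4,265,427.40 = 1.5276.

1.53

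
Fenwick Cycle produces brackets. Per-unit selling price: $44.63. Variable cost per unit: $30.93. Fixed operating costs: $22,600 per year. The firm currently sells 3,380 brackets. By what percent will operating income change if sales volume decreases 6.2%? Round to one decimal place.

-12.1%

Total contribution margin = 3,380 × $13.70 = $46,306.00.
Operating income = contribution − fixed costs = $46,306.00 − $22,600 = $23,706.00.
DOL = contribution ÷ EBIT = $46,306.00 ÷ $23,706.00 = 1.9533.
Operating income changes by 1.9533 × -6.2% = -12.1%.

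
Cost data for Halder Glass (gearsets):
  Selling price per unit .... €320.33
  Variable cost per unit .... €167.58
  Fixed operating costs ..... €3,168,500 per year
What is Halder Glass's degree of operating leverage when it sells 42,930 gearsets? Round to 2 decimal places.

1.93

Total contribution margin = 42,930 × €152.75 = €6,557,557.50.
EBIT = €6,557,557.50 − €3,168,500 = €3,389,057.50.
Degree of operating leverage = €6,557,557.50 / €3,389,057.50 = 1.9349.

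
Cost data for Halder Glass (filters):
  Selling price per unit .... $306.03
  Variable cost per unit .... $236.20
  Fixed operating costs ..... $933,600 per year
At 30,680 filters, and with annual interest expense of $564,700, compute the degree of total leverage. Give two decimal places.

Total contribution margin = 30,680 × $69.83 = $2,142,384.40.
Subtracting fixed costs: EBIT = $2,142,384.40 − $933,600 = $1,208,784.40. Interest = $564,700.00.
DOL = $2,142,384.40 ÷ $1,208,784.40 = 1.7723; DFL = $1,208,784.40 ÷ $644,084.40 = 1.8767.
DCL = DOL × DFL = 1.7723 × 1.8767 = 3.3261.

3.33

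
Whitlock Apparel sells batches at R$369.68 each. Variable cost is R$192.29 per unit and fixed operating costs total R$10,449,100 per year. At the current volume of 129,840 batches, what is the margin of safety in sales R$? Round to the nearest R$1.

Contribution margin per unit = R$369.68 − R$192.29 = R$177.39. Break-even units = R$10,449,100 ÷ R$177.39 = 58,904.67; break-even revenue = 58,904.67 × R$369.68 = R$21,775,879.63.
Current sales = 129,840 × R$369.68 = R$47,999,251.20.
Margin of safety = R$47,999,251.20 − R$21,775,879.63 = R$26,223,372.

R$26,223,372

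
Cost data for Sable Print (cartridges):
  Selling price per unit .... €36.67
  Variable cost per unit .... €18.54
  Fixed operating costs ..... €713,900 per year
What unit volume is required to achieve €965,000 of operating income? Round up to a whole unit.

Unit CM = price − variable cost = €36.67 − €18.54 = €18.13.
Need Q such that Q × €18.13 − €713,900 = €965,000, i.e. Q = €1,678,900 / €18.13 = 92,603.42 → 92,604.

92,604 cartridges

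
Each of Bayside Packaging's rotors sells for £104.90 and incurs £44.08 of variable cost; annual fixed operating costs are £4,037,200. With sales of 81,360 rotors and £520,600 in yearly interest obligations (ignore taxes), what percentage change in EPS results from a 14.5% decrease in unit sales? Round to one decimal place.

-183.7%

At 81,360 units, contribution = 81,360 × £60.82 = £4,948,315.20.
Operating income = contribution − fixed costs = £4,948,315.20 − £4,037,200 = £911,115.20.
After interest of £520,600.00, pre-tax earnings = £390,515.20.
Degree of combined leverage = contribution ÷ (EBIT − I) = £4,948,315.20 ÷ £390,515.20 = 12.6712.
EPS therefore changes by 12.6712 × (-14.5%) = -183.7%.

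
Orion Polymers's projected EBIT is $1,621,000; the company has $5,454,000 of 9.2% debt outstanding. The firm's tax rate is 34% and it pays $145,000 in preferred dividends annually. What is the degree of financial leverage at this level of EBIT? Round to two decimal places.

1.80

Annual interest charges come to $501,768.00.
Pre-tax preferred-dividend burden = $145,000 ÷ (1 − 0.34) = $219,696.97.
DFL = EBIT ÷ [EBIT − I − D_p/(1−t)] = $1,621,000 ÷ [$1,621,000 − $501,768.00 − $219,696.97] = $1,621,000 ÷ $899,535.03 = 1.8020.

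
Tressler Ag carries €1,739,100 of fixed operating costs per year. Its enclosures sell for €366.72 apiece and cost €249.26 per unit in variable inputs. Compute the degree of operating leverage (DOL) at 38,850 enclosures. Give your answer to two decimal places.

1.62

Total contribution margin = 38,850 × €117.46 = €4,563,321.00.
Subtracting fixed costs: EBIT = €4,563,321.00 − €1,739,100 = €2,824,221.00.
So DOL = total CM / EBIT = €4,563,321.00 / €2,824,221.00 = 1.6158.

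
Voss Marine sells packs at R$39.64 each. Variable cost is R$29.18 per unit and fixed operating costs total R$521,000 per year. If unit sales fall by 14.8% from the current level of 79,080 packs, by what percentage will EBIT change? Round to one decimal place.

At 79,080 units, contribution = 79,080 × R$10.46 = R$827,176.80.
Operating income = contribution − fixed costs = R$827,176.80 − R$521,000 = R$306,176.80.
So DOL = total CM / EBIT = R$827,176.80 / R$306,176.80 = 2.7016.
%ΔEBIT = DOL × %ΔSales = 2.7016 × -14.8% = -40.0%.

-40.0%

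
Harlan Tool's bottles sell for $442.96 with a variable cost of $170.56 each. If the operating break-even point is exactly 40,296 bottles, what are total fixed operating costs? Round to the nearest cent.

Contribution margin per unit = $442.96 − $170.56 = $272.40.
Since BE = FC / CM, FC = 40,296 × $272.40 = $10,976,630.40.

$10,976,630.40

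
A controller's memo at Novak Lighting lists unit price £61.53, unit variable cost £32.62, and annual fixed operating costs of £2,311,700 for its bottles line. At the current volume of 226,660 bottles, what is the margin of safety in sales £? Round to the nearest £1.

£9,026,331

Each unit contributes £61.53 − £32.62 = £28.91. Break-even units = £2,311,700 ÷ £28.91 = 79,961.95; break-even revenue = 79,961.95 × £61.53 = £4,920,058.84.
Current sales = 226,660 × £61.53 = £13,946,389.80.
Margin of safety = £13,946,389.80 − £4,920,058.84 = £9,026,331.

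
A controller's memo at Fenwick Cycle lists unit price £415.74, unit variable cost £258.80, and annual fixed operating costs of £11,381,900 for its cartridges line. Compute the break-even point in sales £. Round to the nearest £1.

£30,151,084

CM per unit = £415.74 − £258.80 = £156.94; CM ratio = £156.94 / £415.74 = 0.3775.
Break-even revenue = fixed costs × price ÷ CM = £11,381,900 × £415.74 ÷ £156.94 = £30,151,084.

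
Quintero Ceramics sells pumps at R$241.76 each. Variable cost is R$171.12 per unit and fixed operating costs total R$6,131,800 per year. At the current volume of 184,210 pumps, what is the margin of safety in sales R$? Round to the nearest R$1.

Unit CM = price − variable cost = R$241.76 − R$171.12 = R$70.64. Break-even units = R$6,131,800 ÷ R$70.64 = 86,803.51; break-even revenue = 86,803.51 × R$241.76 = R$20,985,616.76.
Current sales = 184,210 × R$241.76 = R$44,534,609.60.
Margin of safety = R$44,534,609.60 − R$20,985,616.76 = R$23,548,993.

R$23,548,993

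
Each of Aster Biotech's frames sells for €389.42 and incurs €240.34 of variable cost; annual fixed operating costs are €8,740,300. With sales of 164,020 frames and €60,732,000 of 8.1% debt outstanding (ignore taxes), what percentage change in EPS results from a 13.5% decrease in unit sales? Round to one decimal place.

Total contribution margin = 164,020 × €149.08 = €24,452,101.60.
Subtracting fixed costs: EBIT = €24,452,101.60 − €8,740,300 = €15,711,801.60.
Interest = €4,919,292.00, so EBIT − I = €10,792,509.60.
DCL = total CM / (EBIT − I) = €24,452,101.60 / €10,792,509.60 = 2.2657.
EPS therefore changes by 2.2657 × (-13.5%) = -30.6%.

-30.6%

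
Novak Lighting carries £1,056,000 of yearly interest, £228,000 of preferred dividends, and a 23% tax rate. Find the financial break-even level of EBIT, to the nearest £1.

£1,352,104

Grossing the preferred dividend up to pre-tax terms: £228,000 / (1 − 0.23) = £296,103.90.
EPS = 0 when EBIT covers interest plus the pre-tax preferred burden: £1,056,000 + £296,103.90 = £1,352,103.90.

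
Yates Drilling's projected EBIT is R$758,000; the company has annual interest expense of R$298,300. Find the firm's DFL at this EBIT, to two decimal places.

Interest = R$298,300.00.
Degree of financial leverage = EBIT / (EBIT − interest) = R$758,000 / R$459,700.00 = 1.6489.

1.65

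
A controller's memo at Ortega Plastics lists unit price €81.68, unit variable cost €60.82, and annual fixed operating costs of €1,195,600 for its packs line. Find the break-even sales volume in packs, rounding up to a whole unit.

Unit CM = price − variable cost = €81.68 − €60.82 = €20.86.
Break-even Q = €1,195,600 / €20.86 = 57,315.44 → 57,316 packs.

57,316 packs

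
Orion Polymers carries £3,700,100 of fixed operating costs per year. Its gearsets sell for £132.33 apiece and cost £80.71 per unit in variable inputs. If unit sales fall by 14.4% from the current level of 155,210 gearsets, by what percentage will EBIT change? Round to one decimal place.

At 155,210 units, contribution = 155,210 × £51.62 = £8,011,940.20.
Subtracting fixed costs: EBIT = £8,011,940.20 − £3,700,100 = £4,311,840.20.
DOL = contribution ÷ EBIT = £8,011,940.20 ÷ £4,311,840.20 = 1.8581.
%ΔEBIT = DOL × %ΔSales = 1.8581 × -14.4% = -26.8%.

-26.8%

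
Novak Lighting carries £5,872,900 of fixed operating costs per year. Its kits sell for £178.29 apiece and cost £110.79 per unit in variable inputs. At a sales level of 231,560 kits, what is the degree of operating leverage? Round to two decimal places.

Contribution at this volume is 231,560 × £67.50 = £15,630,300.00.
EBIT = £15,630,300.00 − £5,872,900 = £9,757,400.00.
DOL = contribution ÷ EBIT = £15,630,300.00 ÷ £9,757,400.00 = 1.6019.

1.60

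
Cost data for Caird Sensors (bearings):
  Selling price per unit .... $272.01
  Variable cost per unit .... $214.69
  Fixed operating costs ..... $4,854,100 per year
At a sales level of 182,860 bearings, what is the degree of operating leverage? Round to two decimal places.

Total contribution margin = 182,860 × $57.32 = $10,481,535.20.
EBIT = $10,481,535.20 − $4,854,100 = $5,627,435.20.
Degree of operating leverage = $10,481,535.20 / $5,627,435.20 = 1.8626.

1.86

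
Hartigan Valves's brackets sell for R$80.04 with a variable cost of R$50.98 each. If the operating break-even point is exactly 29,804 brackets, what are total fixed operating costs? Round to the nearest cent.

Unit CM = price − variable cost = R$80.04 − R$50.98 = R$29.06.
Fixed costs = break-even units × CM = 29,804 × R$29.06 = R$866,104.24.

R$866,104.24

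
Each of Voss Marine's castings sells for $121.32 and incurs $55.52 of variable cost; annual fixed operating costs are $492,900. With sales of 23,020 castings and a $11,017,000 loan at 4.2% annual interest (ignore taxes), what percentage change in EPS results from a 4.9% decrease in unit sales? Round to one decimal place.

-13.3%

Contribution at this volume is 23,020 × $65.80 = $1,514,716.00.
Subtracting fixed costs: EBIT = $1,514,716.00 − $492,900 = $1,021,816.00.
Interest = $462,714.00, so EBIT − I = $559,102.00.
DCL = total CM / (EBIT − I) = $1,514,716.00 / $559,102.00 = 2.7092.
EPS therefore changes by 2.7092 × (-4.9%) = -13.3%.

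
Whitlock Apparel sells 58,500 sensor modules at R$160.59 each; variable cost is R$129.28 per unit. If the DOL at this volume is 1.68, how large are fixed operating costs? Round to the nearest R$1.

Contribution at this volume is 58,500 × R$31.31 = R$1,831,635.00.
Since DOL = CM ÷ EBIT, EBIT = R$1,831,635.00 ÷ 1.68 = R$1,090,258.93.
And FC = contribution − EBIT = R$1,831,635.00 − R$1,090,258.93 = R$741,376.

R$741,376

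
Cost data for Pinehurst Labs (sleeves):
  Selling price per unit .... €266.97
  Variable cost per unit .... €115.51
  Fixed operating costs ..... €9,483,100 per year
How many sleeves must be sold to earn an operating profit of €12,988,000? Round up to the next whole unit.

148,364 sleeves

Contribution margin per unit = €266.97 − €115.51 = €151.46.
Need Q such that Q × €151.46 − €9,483,100 = €12,988,000, i.e. Q = €22,471,100 / €151.46 = 148,363.26 → 148,364.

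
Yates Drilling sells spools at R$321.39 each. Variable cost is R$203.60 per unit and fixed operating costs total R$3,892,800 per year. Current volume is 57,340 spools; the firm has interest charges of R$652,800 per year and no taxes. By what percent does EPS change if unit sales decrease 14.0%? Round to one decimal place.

-42.8%

Contribution at this volume is 57,340 × R$117.79 = R$6,754,078.60.
Operating income = contribution − fixed costs = R$6,754,078.60 − R$3,892,800 = R$2,861,278.60.
Interest = R$652,800.00, so EBIT − I = R$2,208,478.60.
DCL = total CM / (EBIT − I) = R$6,754,078.60 / R$2,208,478.60 = 3.0582.
%ΔEPS = DCL × %ΔSales = 3.0582 × -14.0% = -42.8%.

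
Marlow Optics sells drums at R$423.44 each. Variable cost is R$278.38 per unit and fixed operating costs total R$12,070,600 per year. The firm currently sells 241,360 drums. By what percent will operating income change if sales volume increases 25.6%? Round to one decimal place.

+39.1%

At 241,360 units, contribution = 241,360 × R$145.06 = R$35,011,681.60.
Subtracting fixed costs: EBIT = R$35,011,681.60 − R$12,070,600 = R$22,941,081.60.
So DOL = total CM / EBIT = R$35,011,681.60 / R$22,941,081.60 = 1.5262.
Operating income changes by 1.5262 × +25.6% = +39.1%.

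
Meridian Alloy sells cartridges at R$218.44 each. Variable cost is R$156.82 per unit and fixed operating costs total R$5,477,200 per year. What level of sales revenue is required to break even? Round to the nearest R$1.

R$19,416,416

Contribution margin per unit = R$218.44 − R$156.82 = R$61.62, a CM ratio of R$61.62 ÷ R$218.44 = 0.2821.
Break-even sales = FC ÷ CM ratio = R$5,477,200 × R$218.44 / R$61.62 = R$19,416,416.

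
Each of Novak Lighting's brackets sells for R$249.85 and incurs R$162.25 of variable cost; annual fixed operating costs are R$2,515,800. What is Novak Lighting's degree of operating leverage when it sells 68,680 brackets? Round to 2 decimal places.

1.72

Contribution at this volume is 68,680 × R$87.60 = R$6,016,368.00.
Operating income = contribution − fixed costs = R$6,016,368.00 − R$2,515,800 = R$3,500,568.00.
Degree of operating leverage = R$6,016,368.00 / R$3,500,568.00 = 1.7187.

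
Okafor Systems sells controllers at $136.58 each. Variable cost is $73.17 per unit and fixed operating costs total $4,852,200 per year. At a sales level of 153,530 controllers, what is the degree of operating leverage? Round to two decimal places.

Total contribution margin = 153,530 × $63.41 = $9,735,337.30.
Operating income = contribution − fixed costs = $9,735,337.30 − $4,852,200 = $4,883,137.30.
Degree of operating leverage = $9,735,337.30 / $4,883,137.30 = 1.9937.

1.99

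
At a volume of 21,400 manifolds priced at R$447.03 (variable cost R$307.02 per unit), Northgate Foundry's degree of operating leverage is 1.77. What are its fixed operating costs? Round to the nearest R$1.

At 21,400 units, contribution = 21,400 × R$140.01 = R$2,996,214.00.
Since DOL = CM ÷ EBIT, EBIT = R$2,996,214.00 ÷ 1.77 = R$1,692,776.27.
Fixed costs = CM − EBIT = R$2,996,214.00 − R$1,692,776.27 = R$1,303,438.

R$1,303,438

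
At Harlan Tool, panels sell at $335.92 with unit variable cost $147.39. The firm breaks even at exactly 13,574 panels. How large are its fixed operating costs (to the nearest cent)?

Each unit contributes $335.92 − $147.39 = $188.53.
Fixed costs = break-even units × CM = 13,574 × $188.53 = $2,559,106.22.

$2,559,106.22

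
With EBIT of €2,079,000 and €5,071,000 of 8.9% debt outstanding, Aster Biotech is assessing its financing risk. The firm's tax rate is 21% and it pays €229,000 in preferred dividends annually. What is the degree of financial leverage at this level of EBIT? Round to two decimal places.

1.55

Annual interest charges come to €451,319.00.
Pre-tax preferred-dividend burden = €229,000 ÷ (1 − 0.21) = €289,873.42.
DFL = EBIT ÷ [EBIT − I − D_p/(1−t)] = €2,079,000 ÷ [€2,079,000 − €451,319.00 − €289,873.42] = €2,079,000 ÷ €1,337,807.58 = 1.5540.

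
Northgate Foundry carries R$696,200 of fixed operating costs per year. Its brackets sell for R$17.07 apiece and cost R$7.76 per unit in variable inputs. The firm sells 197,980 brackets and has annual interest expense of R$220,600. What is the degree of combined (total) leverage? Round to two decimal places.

Contribution at this volume is 197,980 × R$9.31 = R$1,843,193.80.
EBIT = R$1,843,193.80 − R$696,200 = R$1,146,993.80. Interest = R$220,600.00, so EBIT − I = R$926,393.80.
Degree of total leverage = total CM / (EBIT − interest) = R$1,843,193.80 / R$926,393.80 = 1.9896.

1.99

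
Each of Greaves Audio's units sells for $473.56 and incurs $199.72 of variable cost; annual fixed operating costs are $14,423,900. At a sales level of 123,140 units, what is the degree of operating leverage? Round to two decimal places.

1.75

Contribution at this volume is 123,140 × $273.84 = $33,720,657.60.
Operating income = contribution − fixed costs = $33,720,657.60 − $14,423,900 = $19,296,757.60.
Degree of operating leverage = $33,720,657.60 / $19,296,757.60 = 1.7475.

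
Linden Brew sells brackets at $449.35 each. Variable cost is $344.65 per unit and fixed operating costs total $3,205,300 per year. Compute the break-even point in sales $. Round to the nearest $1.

Contribution margin per unit = $449.35 − $344.65 = $104.70, a CM ratio of $104.70 ÷ $449.35 = 0.2330.
Break-even sales = FC ÷ CM ratio = $3,205,300 × $449.35 / $104.70 = $13,756,462.

$13,756,462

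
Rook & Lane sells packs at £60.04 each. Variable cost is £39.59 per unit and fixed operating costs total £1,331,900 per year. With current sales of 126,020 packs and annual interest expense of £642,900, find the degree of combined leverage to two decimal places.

4.28

Total contribution margin = 126,020 × £20.45 = £2,577,109.00.
Subtracting fixed costs: EBIT = £2,577,109.00 − £1,331,900 = £1,245,209.00. Interest = £642,900.00, so EBIT − I = £602,309.00.
Degree of total leverage = total CM / (EBIT − interest) = £2,577,109.00 / £602,309.00 = 4.2787.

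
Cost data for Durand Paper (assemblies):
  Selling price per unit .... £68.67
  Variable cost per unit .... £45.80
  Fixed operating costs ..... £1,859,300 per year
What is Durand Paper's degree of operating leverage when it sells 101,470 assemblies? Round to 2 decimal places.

5.03

Contribution at this volume is 101,470 × £22.87 = £2,320,618.90.
EBIT = £2,320,618.90 − £1,859,300 = £461,318.90.
DOL = contribution ÷ EBIT = £2,320,618.90 ÷ £461,318.90 = 5.0304.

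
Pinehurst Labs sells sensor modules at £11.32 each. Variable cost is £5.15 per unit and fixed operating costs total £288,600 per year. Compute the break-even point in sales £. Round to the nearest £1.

£529,490

Contribution margin per unit = £11.32 − £5.15 = £6.17, a CM ratio of £6.17 ÷ £11.32 = 0.5451.
Break-even revenue = fixed costs × price ÷ CM = £288,600 × £11.32 ÷ £6.17 = £529,490.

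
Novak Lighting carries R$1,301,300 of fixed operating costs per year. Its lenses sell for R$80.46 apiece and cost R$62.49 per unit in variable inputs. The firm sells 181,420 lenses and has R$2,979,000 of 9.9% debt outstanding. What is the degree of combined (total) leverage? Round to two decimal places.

1.96

Contribution at this volume is 181,420 × R$17.97 = R$3,260,117.40.
Subtracting fixed costs: EBIT = R$3,260,117.40 − R$1,301,300 = R$1,958,817.40. Interest = R$294,921.00, so EBIT − I = R$1,663,896.40.
DCL = contribution ÷ (EBIT − I) = R$3,260,117.40 ÷ R$1,663,896.40 = 1.9593.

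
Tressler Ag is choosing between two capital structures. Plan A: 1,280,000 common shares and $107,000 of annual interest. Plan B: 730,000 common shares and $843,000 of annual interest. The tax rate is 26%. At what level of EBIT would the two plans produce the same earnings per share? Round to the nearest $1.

$1,819,873

At indifference, (EBIT − 107,000)(1 − t)/1,280,000 = (EBIT − 843,000)(1 − t)/730,000.
Cancelling (1 − t) and cross-multiplying: 730,000·(EBIT − 107,000) = 1,280,000·(EBIT − 843,000).
EBIT × (1,280,000 − 730,000) = 843,000 × 1,280,000 − 107,000 × 730,000 = 1,000,930,000,000, so EBIT = 1,000,930,000,000 ÷ 550,000 = 1,819,872.73.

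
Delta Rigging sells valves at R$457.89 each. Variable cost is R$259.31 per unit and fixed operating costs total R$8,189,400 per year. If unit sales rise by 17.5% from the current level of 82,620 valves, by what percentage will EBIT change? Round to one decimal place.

+34.9%

Total contribution margin = 82,620 × R$198.58 = R$16,406,679.60.
Operating income = contribution − fixed costs = R$16,406,679.60 − R$8,189,400 = R$8,217,279.60.
So DOL = total CM / EBIT = R$16,406,679.60 / R$8,217,279.60 = 1.9966.
Operating income changes by 1.9966 × +17.5% = +34.9%.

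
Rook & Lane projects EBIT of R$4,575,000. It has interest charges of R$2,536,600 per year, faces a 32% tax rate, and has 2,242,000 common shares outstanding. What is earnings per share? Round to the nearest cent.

Pre-tax income = R$4,575,000 − R$2,536,600.00 = R$2,038,400.00.
Net income = R$2,038,400.00 × (1 − 0.32) = R$1,386,112.00.
Per share: R$1,386,112.00 / 2,242,000 shares = R$0.62.

R$0.62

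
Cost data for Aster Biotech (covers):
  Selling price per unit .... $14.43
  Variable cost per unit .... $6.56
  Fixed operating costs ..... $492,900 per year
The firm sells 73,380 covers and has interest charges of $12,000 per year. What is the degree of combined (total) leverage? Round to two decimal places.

7.95

Total contribution margin = 73,380 × $7.87 = $577,500.60.
EBIT = $577,500.60 − $492,900 = $84,600.60. Interest = $12,000.00, so EBIT − I = $72,600.60.
Degree of total leverage = total CM / (EBIT − interest) = $577,500.60 / $72,600.60 = 7.9545.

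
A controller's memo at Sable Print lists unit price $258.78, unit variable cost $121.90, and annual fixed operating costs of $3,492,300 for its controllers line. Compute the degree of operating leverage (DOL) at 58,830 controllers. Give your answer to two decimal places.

1.77

Total contribution margin = 58,830 × $136.88 = $8,052,650.40.
EBIT = $8,052,650.40 − $3,492,300 = $4,560,350.40.
Degree of operating leverage = $8,052,650.40 / $4,560,350.40 = 1.7658.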